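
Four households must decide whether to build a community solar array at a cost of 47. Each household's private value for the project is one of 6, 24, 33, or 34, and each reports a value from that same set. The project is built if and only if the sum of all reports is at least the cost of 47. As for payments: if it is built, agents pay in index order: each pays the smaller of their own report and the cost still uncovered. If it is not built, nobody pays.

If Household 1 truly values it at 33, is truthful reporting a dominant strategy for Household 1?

Consider the case where Household 2 reports 6, Household 3 reports 6 and Household 4 reports 24.
Truthful report 33: project built, pays 33, utility 33 - 33 = 0.
Report 24 instead: project built, pays 24, utility 33 - 24 = 9.
Since 9 > 0, reporting 24 is strictly better here, so truthful reporting is not dominant.

No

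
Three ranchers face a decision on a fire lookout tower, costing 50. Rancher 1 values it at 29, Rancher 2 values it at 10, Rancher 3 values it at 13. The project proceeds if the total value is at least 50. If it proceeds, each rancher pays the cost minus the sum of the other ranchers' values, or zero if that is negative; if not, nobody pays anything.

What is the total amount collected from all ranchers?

Total value 52 ≥ cost 50, so it is built.
Rancher 1: others sum to 23; max(0, 50 - 23) = 27.
Rancher 2: others sum to 42; max(0, 50 - 42) = 8.
Rancher 3: others sum to 39; max(0, 50 - 39) = 11.
Total collected = 27 + 8 + 11 = 46.

46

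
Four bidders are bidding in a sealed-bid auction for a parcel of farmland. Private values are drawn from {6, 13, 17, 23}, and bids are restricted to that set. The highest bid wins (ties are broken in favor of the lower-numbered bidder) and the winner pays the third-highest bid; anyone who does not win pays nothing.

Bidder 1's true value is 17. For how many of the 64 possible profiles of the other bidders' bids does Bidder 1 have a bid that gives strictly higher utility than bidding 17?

12

Others bid (6, 6, 23): truth gives 0; bid 23 gives 11 > 0. Violating.
Others bid (6, 13, 23): truth gives 0; bid 23 gives 4 > 0. Violating.
Others bid (6, 23, 6): truth gives 0; bid 23 gives 11 > 0. Violating.
Others bid (6, 23, 13): truth gives 0; bid 23 gives 4 > 0. Violating.
Others bid (6, 6, 6): truth gives 11; no alternative beats it.
Others bid (6, 6, 13): truth gives 11; no alternative beats it.
(Checking all 64 profiles: 12 have a profitable deviation, 52 do not.)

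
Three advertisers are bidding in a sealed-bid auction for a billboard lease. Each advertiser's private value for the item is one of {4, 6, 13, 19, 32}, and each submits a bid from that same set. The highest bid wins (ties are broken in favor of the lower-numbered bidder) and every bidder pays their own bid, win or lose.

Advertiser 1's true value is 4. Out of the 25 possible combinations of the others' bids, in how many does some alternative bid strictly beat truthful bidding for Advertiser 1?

3

Others bid (4, 6): truth gives -4; bid 6 gives -2 > -4. Violating.
Others bid (6, 4): truth gives -4; bid 6 gives -2 > -4. Violating.
Others bid (6, 6): truth gives -4; bid 6 gives -2 > -4. Violating.
Others bid (4, 4): truth gives 0; no alternative beats it.
Others bid (4, 13): truth gives -4; no alternative beats it.
(Checking all 25 profiles: 3 have a profitable deviation, 22 do not.)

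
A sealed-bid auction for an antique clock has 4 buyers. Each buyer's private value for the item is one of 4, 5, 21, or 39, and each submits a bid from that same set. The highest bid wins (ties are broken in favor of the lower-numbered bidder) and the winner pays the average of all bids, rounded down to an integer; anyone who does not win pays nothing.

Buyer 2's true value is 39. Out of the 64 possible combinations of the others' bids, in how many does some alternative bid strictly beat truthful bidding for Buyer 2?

Others bid (4, 4, 4): truth gives 27; bid 5 gives 35 > 27. Violating.
Others bid (4, 4, 5): truth gives 26; bid 5 gives 35 > 26. Violating.
Others bid (4, 4, 21): truth gives 22; bid 21 gives 27 > 22. Violating.
Others bid (4, 5, 4): truth gives 26; bid 5 gives 35 > 26. Violating.
Others bid (4, 4, 39): truth gives 18; no alternative beats it.
Others bid (4, 5, 39): truth gives 18; no alternative beats it.
(Checking all 64 profiles: 18 have a profitable deviation, 46 do not.)

18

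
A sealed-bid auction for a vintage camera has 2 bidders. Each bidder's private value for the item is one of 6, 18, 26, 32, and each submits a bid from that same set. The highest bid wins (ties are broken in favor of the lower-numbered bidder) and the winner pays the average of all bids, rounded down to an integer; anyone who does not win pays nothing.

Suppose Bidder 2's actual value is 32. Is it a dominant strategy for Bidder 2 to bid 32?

Consider the case where Bidder 1 bids 6.
Truthful bid 32: wins, pays 19, utility 32 - 19 = 13.
Bid 18 instead: wins, pays 12, utility 32 - 12 = 20.
Since 20 > 13, bidding 18 is strictly better here, so truthful bidding is not dominant.

No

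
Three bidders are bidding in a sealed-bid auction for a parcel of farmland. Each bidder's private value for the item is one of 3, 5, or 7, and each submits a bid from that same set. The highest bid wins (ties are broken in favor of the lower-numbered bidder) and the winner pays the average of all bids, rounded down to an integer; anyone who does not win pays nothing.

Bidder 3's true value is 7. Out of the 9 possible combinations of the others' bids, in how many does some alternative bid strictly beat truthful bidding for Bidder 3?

1

Others bid (3, 3): truth gives 3; bid 5 gives 4 > 3. Violating.
Others bid (3, 5): truth gives 2; no alternative beats it.
Others bid (3, 7): truth gives 0; no alternative beats it.
(Checking all 9 profiles: 1 has a profitable deviation, 8 do not.)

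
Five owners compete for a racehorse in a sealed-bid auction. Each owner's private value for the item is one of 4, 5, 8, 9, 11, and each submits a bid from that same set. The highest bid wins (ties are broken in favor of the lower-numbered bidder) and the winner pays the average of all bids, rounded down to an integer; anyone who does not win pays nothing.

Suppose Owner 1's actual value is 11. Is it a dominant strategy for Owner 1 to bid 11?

No

Consider the case where Owner 2 bids 4, Owner 3 bids 4, Owner 4 bids 4 and Owner 5 bids 4.
Truthful bid 11: wins, pays 5, utility 11 - 5 = 6.
Bid 4 instead: wins, pays 4, utility 11 - 4 = 7.
Since 7 > 6, bidding 4 is strictly better here, so truthful bidding is not dominant.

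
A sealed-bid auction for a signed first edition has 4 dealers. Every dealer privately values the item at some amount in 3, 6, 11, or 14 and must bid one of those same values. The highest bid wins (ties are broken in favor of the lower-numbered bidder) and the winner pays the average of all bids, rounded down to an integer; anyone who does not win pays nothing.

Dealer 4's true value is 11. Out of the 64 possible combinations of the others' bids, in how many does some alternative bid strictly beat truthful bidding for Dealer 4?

Others bid (3, 3, 3): truth gives 6; bid 6 gives 8 > 6. Violating.
Others bid (3, 3, 11): truth gives 0; bid 14 gives 4 > 0. Violating.
Others bid (3, 6, 11): truth gives 0; bid 14 gives 3 > 0. Violating.
Others bid (3, 11, 3): truth gives 0; bid 14 gives 4 > 0. Violating.
Others bid (3, 3, 6): truth gives 6; no alternative beats it.
Others bid (3, 3, 14): truth gives 0; no alternative beats it.
(Checking all 64 profiles: 19 have a profitable deviation, 45 do not.)

19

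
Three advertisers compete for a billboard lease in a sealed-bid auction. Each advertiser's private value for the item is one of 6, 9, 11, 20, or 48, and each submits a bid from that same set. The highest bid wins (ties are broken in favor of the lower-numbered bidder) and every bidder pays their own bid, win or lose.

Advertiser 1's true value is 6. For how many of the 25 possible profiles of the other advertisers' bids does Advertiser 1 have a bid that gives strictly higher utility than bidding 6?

8

Others bid (6, 9): truth gives -6; bid 9 gives -3 > -6. Violating.
Others bid (6, 11): truth gives -6; bid 11 gives -5 > -6. Violating.
Others bid (9, 6): truth gives -6; bid 9 gives -3 > -6. Violating.
Others bid (9, 9): truth gives -6; bid 9 gives -3 > -6. Violating.
Others bid (6, 6): truth gives 0; no alternative beats it.
Others bid (6, 20): truth gives -6; no alternative beats it.
(Checking all 25 profiles: 8 have a profitable deviation, 17 do not.)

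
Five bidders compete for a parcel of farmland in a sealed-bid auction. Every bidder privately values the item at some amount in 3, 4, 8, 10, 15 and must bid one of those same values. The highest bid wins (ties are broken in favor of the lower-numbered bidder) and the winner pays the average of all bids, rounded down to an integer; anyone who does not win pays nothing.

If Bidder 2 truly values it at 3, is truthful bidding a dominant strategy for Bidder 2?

Check each profile of the others' bids and compare truth against every alternative bid.
Others bid (3, 3, 3, 3): truth gives 0, best alternative gives 0.
Others bid (3, 3, 3, 4): truth gives 0, best alternative gives 0.
Others bid (3, 3, 3, 8): truth gives 0, best alternative gives 0.
Others bid (3, 3, 3, 10): truth gives 0, best alternative gives 0.
Others bid (3, 3, 3, 15): truth gives 0, best alternative gives 0.
Others bid (3, 3, 4, 3): truth gives 0, best alternative gives 0.
(Remaining 619 profiles checked similarly; truth is weakly best in each.)
In every case the truthful bid is at least as good as any alternative, so it is a dominant strategy.

Yes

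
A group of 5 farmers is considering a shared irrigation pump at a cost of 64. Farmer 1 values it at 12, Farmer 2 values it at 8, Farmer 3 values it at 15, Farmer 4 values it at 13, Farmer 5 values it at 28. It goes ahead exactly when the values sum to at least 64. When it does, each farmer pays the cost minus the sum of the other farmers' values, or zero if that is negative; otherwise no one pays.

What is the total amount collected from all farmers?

Total value 76 ≥ cost 64, so it is built.
Farmer 1: others sum to 64; max(0, 64 - 64) = 0.
Farmer 2: others sum to 68; max(0, 64 - 68) = 0.
Farmer 3: others sum to 61; max(0, 64 - 61) = 3.
Farmer 4: others sum to 63; max(0, 64 - 63) = 1.
Farmer 5: others sum to 48; max(0, 64 - 48) = 16.
Total collected = 0 + 0 + 3 + 1 + 16 = 20.

20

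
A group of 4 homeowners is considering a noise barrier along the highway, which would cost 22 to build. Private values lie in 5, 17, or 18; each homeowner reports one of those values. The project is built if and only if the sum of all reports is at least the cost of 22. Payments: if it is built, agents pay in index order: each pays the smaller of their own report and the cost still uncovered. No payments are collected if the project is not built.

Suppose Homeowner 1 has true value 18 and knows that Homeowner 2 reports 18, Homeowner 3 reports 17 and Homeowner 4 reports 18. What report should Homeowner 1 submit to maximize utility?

5

Report 5: project built, pays 5, utility 18 - 5 = 13.
Report 17: project built, pays 17, utility 18 - 17 = 1.
Report 18: project built, pays 18, utility 18 - 18 = 0.
The best choice is 5 with utility 13.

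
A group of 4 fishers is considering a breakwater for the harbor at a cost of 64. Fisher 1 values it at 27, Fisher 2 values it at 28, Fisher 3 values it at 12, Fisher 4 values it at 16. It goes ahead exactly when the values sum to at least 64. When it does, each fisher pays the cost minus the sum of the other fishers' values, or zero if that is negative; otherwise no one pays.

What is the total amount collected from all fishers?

17

Total value 83 ≥ cost 64, so it is built.
Fisher 1: others sum to 56; max(0, 64 - 56) = 8.
Fisher 2: others sum to 55; max(0, 64 - 55) = 9.
Fisher 3: others sum to 71; max(0, 64 - 71) = 0.
Fisher 4: others sum to 67; max(0, 64 - 67) = 0.
Total collected = 8 + 9 + 0 + 0 = 17.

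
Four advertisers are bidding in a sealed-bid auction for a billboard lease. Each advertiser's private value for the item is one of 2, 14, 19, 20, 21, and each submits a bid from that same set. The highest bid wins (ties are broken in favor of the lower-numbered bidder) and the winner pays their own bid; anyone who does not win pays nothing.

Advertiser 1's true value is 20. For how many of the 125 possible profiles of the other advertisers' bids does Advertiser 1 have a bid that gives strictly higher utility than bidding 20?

27

Others bid (2, 2, 2): truth gives 0; bid 2 gives 18 > 0. Violating.
Others bid (2, 2, 14): truth gives 0; bid 14 gives 6 > 0. Violating.
Others bid (2, 2, 19): truth gives 0; bid 19 gives 1 > 0. Violating.
Others bid (2, 14, 2): truth gives 0; bid 14 gives 6 > 0. Violating.
Others bid (2, 2, 20): truth gives 0; no alternative beats it.
Others bid (2, 2, 21): truth gives 0; no alternative beats it.
(Checking all 125 profiles: 27 have a profitable deviation, 98 do not.)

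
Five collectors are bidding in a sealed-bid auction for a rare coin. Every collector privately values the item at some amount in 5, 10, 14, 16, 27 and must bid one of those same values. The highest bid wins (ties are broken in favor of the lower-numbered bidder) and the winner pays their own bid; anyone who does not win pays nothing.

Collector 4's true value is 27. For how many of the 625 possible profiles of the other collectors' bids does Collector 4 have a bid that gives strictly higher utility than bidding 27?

Others bid (5, 5, 5, 5): truth gives 0; bid 10 gives 17 > 0. Violating.
Others bid (5, 5, 5, 10): truth gives 0; bid 10 gives 17 > 0. Violating.
Others bid (5, 5, 5, 14): truth gives 0; bid 14 gives 13 > 0. Violating.
Others bid (5, 5, 5, 16): truth gives 0; bid 16 gives 11 > 0. Violating.
Others bid (5, 5, 5, 27): truth gives 0; no alternative beats it.
Others bid (5, 5, 10, 27): truth gives 0; no alternative beats it.
(Checking all 625 profiles: 108 have a profitable deviation, 517 do not.)

108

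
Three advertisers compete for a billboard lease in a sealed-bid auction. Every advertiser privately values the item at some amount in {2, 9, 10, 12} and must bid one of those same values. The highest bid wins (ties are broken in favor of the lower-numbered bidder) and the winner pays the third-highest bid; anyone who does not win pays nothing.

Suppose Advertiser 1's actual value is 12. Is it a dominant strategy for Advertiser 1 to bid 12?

Check each profile of the others' bids and compare truth against every alternative bid.
Others bid (2, 12): truth gives 10, best alternative gives 0.
Others bid (12, 2): truth gives 10, best alternative gives 0.
Others bid (9, 12): truth gives 3, best alternative gives 0.
Others bid (12, 9): truth gives 3, best alternative gives 0.
Others bid (10, 12): truth gives 2, best alternative gives 0.
Others bid (12, 10): truth gives 2, best alternative gives 0.
(Remaining 10 profiles checked similarly; truth is weakly best in each.)
In every case the truthful bid is at least as good as any alternative, so it is a dominant strategy.

Yes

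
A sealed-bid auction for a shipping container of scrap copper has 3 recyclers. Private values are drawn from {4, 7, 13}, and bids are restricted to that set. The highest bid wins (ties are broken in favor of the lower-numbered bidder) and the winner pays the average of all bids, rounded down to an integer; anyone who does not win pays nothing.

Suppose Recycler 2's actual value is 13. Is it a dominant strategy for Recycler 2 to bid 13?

Consider the case where Recycler 1 bids 4 and Recycler 3 bids 4.
Truthful bid 13: wins, pays 7, utility 13 - 7 = 6.
Bid 7 instead: wins, pays 5, utility 13 - 5 = 8.
Since 8 > 6, bidding 7 is strictly better here, so truthful bidding is not dominant.

No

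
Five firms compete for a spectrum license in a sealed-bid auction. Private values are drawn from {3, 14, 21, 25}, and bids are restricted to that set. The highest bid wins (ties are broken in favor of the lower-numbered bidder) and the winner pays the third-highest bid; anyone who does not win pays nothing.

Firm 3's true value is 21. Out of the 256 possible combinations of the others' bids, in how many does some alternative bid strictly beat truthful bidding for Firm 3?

32

Others bid (3, 3, 3, 25): truth gives 0; bid 25 gives 18 > 0. Violating.
Others bid (3, 3, 14, 25): truth gives 0; bid 25 gives 7 > 0. Violating.
Others bid (3, 3, 25, 3): truth gives 0; bid 25 gives 18 > 0. Violating.
Others bid (3, 3, 25, 14): truth gives 0; bid 25 gives 7 > 0. Violating.
Others bid (3, 3, 3, 3): truth gives 18; no alternative beats it.
Others bid (3, 3, 3, 14): truth gives 18; no alternative beats it.
(Checking all 256 profiles: 32 have a profitable deviation, 224 do not.)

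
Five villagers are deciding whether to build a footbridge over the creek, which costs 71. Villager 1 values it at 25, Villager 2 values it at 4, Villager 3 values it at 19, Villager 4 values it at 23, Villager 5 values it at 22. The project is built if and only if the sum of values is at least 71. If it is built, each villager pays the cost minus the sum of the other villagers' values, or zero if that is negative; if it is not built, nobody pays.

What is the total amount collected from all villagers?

4

Total value 93 ≥ cost 71, so it is built.
Villager 1: others sum to 68; max(0, 71 - 68) = 3.
Villager 2: others sum to 89; max(0, 71 - 89) = 0.
Villager 3: others sum to 74; max(0, 71 - 74) = 0.
Villager 4: others sum to 70; max(0, 71 - 70) = 1.
Villager 5: others sum to 71; max(0, 71 - 71) = 0.
Total collected = 3 + 0 + 0 + 1 + 0 = 4.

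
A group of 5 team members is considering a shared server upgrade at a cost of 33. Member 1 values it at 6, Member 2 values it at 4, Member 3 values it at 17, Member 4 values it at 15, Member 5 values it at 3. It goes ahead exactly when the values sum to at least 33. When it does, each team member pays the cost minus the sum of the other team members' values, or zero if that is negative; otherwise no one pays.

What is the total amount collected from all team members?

8

Total value 45 ≥ cost 33, so it is built.
Member 1: others sum to 39; max(0, 33 - 39) = 0.
Member 2: others sum to 41; max(0, 33 - 41) = 0.
Member 3: others sum to 28; max(0, 33 - 28) = 5.
Member 4: others sum to 30; max(0, 33 - 30) = 3.
Member 5: others sum to 42; max(0, 33 - 42) = 0.
Total collected = 0 + 0 + 5 + 3 + 0 = 8.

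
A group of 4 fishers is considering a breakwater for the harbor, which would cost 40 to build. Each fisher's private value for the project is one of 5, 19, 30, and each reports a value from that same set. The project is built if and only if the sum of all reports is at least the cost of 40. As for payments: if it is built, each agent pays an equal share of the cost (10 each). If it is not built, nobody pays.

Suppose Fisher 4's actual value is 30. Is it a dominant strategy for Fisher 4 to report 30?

Check each profile of the others' reports and compare truth against every alternative report.
Others report (5, 5, 5): truth gives 20, best alternative gives 0.
Others report (5, 5, 19): truth gives 20, best alternative gives 20.
Others report (5, 5, 30): truth gives 20, best alternative gives 20.
Others report (5, 19, 5): truth gives 20, best alternative gives 20.
Others report (5, 19, 19): truth gives 20, best alternative gives 20.
Others report (5, 19, 30): truth gives 20, best alternative gives 20.
(Remaining 21 profiles checked similarly; truth is weakly best in each.)
In every case the truthful report is at least as good as any alternative, so it is a dominant strategy.

Yes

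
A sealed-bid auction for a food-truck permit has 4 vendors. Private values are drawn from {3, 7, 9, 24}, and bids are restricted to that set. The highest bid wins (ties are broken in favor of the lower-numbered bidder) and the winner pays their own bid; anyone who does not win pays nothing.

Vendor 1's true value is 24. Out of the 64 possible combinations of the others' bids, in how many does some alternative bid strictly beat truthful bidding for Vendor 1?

27

Others bid (3, 3, 3): truth gives 0; bid 3 gives 21 > 0. Violating.
Others bid (3, 3, 7): truth gives 0; bid 7 gives 17 > 0. Violating.
Others bid (3, 3, 9): truth gives 0; bid 9 gives 15 > 0. Violating.
Others bid (3, 7, 3): truth gives 0; bid 7 gives 17 > 0. Violating.
Others bid (3, 3, 24): truth gives 0; no alternative beats it.
Others bid (3, 7, 24): truth gives 0; no alternative beats it.
(Checking all 64 profiles: 27 have a profitable deviation, 37 do not.)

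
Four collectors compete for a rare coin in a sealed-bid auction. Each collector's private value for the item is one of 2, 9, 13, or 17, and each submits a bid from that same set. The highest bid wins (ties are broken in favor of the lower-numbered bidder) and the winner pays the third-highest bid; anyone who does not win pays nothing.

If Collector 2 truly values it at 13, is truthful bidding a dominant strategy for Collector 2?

No

Consider the case where Collector 1 bids 2, Collector 3 bids 2 and Collector 4 bids 17.
Truthful bid 13: loses, pays 0, utility 0.
Bid 17 instead: wins, pays 2, utility 13 - 2 = 11.
Since 11 > 0, bidding 17 is strictly better here, so truthful bidding is not dominant.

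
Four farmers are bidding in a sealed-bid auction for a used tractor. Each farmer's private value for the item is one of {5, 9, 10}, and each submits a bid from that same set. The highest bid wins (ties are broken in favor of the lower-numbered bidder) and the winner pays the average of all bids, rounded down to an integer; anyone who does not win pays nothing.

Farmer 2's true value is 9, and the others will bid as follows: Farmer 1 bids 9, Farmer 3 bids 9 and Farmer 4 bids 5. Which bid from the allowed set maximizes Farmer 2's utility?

Bid 5: loses, pays 0, utility 0.
Bid 9: loses, pays 0, utility 0.
Bid 10: wins, pays 8, utility 9 - 8 = 1.
The best choice is 10 with utility 1.

10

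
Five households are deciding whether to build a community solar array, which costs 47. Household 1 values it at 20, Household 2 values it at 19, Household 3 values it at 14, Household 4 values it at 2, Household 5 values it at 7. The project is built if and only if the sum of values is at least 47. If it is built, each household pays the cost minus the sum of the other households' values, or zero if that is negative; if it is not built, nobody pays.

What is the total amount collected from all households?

9

Total value 62 ≥ cost 47, so it is built.
Household 1: others sum to 42; max(0, 47 - 42) = 5.
Household 2: others sum to 43; max(0, 47 - 43) = 4.
Household 3: others sum to 48; max(0, 47 - 48) = 0.
Household 4: others sum to 60; max(0, 47 - 60) = 0.
Household 5: others sum to 55; max(0, 47 - 55) = 0.
Total collected = 5 + 4 + 0 + 0 + 0 = 9.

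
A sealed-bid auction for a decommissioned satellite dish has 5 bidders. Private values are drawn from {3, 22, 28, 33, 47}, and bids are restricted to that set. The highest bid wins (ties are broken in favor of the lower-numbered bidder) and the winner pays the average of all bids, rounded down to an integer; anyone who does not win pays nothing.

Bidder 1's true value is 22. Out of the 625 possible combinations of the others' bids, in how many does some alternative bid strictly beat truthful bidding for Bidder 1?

Others bid (3, 3, 3, 3): truth gives 16; bid 3 gives 19 > 16. Violating.
Others bid (3, 3, 3, 28): truth gives 0; bid 28 gives 9 > 0. Violating.
Others bid (3, 3, 3, 33): truth gives 0; bid 33 gives 7 > 0. Violating.
Others bid (3, 3, 3, 47): truth gives 0; bid 47 gives 2 > 0. Violating.
Others bid (3, 3, 3, 22): truth gives 12; no alternative beats it.
Others bid (3, 3, 22, 3): truth gives 12; no alternative beats it.
(Checking all 625 profiles: 85 have a profitable deviation, 540 do not.)

85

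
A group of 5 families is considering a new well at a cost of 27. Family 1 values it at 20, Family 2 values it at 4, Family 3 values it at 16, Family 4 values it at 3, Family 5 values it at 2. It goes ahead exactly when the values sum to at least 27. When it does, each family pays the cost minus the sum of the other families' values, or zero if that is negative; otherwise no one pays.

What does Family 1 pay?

Total value 45 ≥ cost 27, so the project is built.
The other families' values sum to 25.
Cost minus that sum is 27 - 25 = 2.

2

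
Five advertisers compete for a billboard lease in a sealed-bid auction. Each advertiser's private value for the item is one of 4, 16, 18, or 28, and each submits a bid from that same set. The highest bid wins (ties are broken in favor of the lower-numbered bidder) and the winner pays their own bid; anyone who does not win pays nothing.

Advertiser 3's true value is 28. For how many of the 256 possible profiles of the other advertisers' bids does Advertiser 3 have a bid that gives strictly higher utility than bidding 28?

Others bid (4, 4, 4, 4): truth gives 0; bid 16 gives 12 > 0. Violating.
Others bid (4, 4, 4, 16): truth gives 0; bid 16 gives 12 > 0. Violating.
Others bid (4, 4, 4, 18): truth gives 0; bid 18 gives 10 > 0. Violating.
Others bid (4, 4, 16, 4): truth gives 0; bid 16 gives 12 > 0. Violating.
Others bid (4, 4, 4, 28): truth gives 0; no alternative beats it.
Others bid (4, 4, 16, 28): truth gives 0; no alternative beats it.
(Checking all 256 profiles: 36 have a profitable deviation, 220 do not.)

36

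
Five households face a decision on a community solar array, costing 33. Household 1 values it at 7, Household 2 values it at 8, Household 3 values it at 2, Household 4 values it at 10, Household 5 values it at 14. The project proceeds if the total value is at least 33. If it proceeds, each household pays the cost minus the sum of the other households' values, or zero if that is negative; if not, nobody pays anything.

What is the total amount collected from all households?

Total value 41 ≥ cost 33, so it is built.
Household 1: others sum to 34; max(0, 33 - 34) = 0.
Household 2: others sum to 33; max(0, 33 - 33) = 0.
Household 3: others sum to 39; max(0, 33 - 39) = 0.
Household 4: others sum to 31; max(0, 33 - 31) = 2.
Household 5: others sum to 27; max(0, 33 - 27) = 6.
Total collected = 0 + 0 + 0 + 2 + 6 = 8.

8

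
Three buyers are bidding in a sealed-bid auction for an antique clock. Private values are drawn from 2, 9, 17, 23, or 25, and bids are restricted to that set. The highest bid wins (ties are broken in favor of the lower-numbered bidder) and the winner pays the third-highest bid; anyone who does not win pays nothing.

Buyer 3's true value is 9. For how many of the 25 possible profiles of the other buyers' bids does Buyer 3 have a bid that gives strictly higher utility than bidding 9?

Others bid (2, 9): truth gives 0; bid 17 gives 7 > 0. Violating.
Others bid (2, 17): truth gives 0; bid 23 gives 7 > 0. Violating.
Others bid (2, 23): truth gives 0; bid 25 gives 7 > 0. Violating.
Others bid (9, 2): truth gives 0; bid 17 gives 7 > 0. Violating.
Others bid (2, 2): truth gives 7; no alternative beats it.
Others bid (2, 25): truth gives 0; no alternative beats it.
(Checking all 25 profiles: 6 have a profitable deviation, 19 do not.)

6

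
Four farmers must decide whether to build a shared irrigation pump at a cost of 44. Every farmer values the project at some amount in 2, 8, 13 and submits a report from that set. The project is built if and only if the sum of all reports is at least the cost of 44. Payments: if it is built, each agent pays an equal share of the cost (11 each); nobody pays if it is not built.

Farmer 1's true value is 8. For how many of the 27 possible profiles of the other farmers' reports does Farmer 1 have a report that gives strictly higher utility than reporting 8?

Others report (13, 13, 13): truth gives -3; report 2 gives 0 > -3. Violating.
Others report (2, 2, 2): truth gives 0; no alternative beats it.
Others report (2, 2, 8): truth gives 0; no alternative beats it.
(Checking all 27 profiles: 1 has a profitable deviation, 26 do not.)

1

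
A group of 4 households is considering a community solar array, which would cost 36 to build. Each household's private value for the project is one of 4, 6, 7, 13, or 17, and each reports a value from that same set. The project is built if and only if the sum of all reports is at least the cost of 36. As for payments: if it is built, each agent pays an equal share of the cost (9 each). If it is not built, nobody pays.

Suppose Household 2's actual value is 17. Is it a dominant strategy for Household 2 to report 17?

Yes

Check each profile of the others' reports and compare truth against every alternative report.
Others report (4, 4, 13): truth gives 8, best alternative gives 0.
Others report (4, 13, 4): truth gives 8, best alternative gives 0.
Others report (6, 6, 7): truth gives 8, best alternative gives 0.
Others report (6, 7, 6): truth gives 8, best alternative gives 0.
Others report (6, 7, 7): truth gives 8, best alternative gives 0.
Others report (7, 6, 6): truth gives 8, best alternative gives 0.
(Remaining 119 profiles checked similarly; truth is weakly best in each.)
In every case the truthful report is at least as good as any alternative, so it is a dominant strategy.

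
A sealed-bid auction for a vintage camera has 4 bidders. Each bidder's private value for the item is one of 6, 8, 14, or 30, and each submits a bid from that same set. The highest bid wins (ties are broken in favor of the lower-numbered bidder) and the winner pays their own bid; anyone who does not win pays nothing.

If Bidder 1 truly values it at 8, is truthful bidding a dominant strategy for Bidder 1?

Consider the case where Bidder 2 bids 6, Bidder 3 bids 6 and Bidder 4 bids 6.
Truthful bid 8: wins, pays 8, utility 8 - 8 = 0.
Bid 6 instead: wins, pays 6, utility 8 - 6 = 2.
Since 2 > 0, bidding 6 is strictly better here, so truthful bidding is not dominant.

No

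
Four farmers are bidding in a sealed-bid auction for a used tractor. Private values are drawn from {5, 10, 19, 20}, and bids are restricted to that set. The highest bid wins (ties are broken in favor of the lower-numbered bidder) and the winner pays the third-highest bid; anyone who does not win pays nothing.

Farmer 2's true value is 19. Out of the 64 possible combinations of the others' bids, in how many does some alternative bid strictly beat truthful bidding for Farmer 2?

Others bid (5, 5, 20): truth gives 0; bid 20 gives 14 > 0. Violating.
Others bid (5, 10, 20): truth gives 0; bid 20 gives 9 > 0. Violating.
Others bid (5, 20, 5): truth gives 0; bid 20 gives 14 > 0. Violating.
Others bid (5, 20, 10): truth gives 0; bid 20 gives 9 > 0. Violating.
Others bid (5, 5, 5): truth gives 14; no alternative beats it.
Others bid (5, 5, 10): truth gives 14; no alternative beats it.
(Checking all 64 profiles: 12 have a profitable deviation, 52 do not.)

12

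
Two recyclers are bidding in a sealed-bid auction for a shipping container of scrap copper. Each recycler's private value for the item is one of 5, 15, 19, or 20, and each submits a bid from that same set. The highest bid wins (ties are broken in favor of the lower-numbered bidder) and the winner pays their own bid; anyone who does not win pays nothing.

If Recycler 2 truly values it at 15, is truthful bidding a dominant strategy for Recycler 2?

Yes

Check each profile of the others' bids and compare truth against every alternative bid.
Others bid (5): truth gives 0, best alternative gives 0.
Others bid (15): truth gives 0, best alternative gives 0.
Others bid (19): truth gives 0, best alternative gives 0.
Others bid (20): truth gives 0, best alternative gives 0.
In every case the truthful bid is at least as good as any alternative, so it is a dominant strategy.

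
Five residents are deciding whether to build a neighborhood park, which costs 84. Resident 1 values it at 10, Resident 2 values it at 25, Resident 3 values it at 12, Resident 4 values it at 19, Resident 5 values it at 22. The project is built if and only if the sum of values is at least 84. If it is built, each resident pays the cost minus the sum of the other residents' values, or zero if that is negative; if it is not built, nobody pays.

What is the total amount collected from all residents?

Total value 88 ≥ cost 84, so it is built.
Resident 1: others sum to 78; max(0, 84 - 78) = 6.
Resident 2: others sum to 63; max(0, 84 - 63) = 21.
Resident 3: others sum to 76; max(0, 84 - 76) = 8.
Resident 4: others sum to 69; max(0, 84 - 69) = 15.
Resident 5: others sum to 66; max(0, 84 - 66) = 18.
Total collected = 6 + 21 + 8 + 15 + 18 = 68.

68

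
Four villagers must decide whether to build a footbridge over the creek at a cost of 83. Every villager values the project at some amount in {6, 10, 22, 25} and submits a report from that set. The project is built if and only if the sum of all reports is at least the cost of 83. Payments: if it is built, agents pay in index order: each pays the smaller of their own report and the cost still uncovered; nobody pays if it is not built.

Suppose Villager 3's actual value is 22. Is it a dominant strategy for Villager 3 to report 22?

No

Consider the case where Villager 1 reports 25, Villager 2 reports 25 and Villager 4 reports 25.
Truthful report 22: project built, pays 22, utility 22 - 22 = 0.
Report 10 instead: project built, pays 10, utility 22 - 10 = 12.
Since 12 > 0, reporting 10 is strictly better here, so truthful reporting is not dominant.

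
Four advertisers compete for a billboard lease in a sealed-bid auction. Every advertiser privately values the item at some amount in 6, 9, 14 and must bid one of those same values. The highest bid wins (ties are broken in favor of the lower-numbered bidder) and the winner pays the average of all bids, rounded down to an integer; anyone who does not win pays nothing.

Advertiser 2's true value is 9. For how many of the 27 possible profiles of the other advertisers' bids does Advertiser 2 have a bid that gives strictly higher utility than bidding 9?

Others bid (9, 6, 6): truth gives 0; bid 14 gives 1 > 0. Violating.
Others bid (6, 6, 6): truth gives 3; no alternative beats it.
Others bid (6, 6, 9): truth gives 2; no alternative beats it.
(Checking all 27 profiles: 1 has a profitable deviation, 26 do not.)

1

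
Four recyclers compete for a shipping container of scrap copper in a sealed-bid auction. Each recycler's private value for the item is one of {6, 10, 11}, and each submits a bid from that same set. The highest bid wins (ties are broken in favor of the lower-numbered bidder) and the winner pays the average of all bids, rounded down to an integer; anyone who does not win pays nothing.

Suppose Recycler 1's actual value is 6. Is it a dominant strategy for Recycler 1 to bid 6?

Yes

Check each profile of the others' bids and compare truth against every alternative bid.
Others bid (10, 10, 10): truth gives 0, best alternative gives -4.
Others bid (6, 10, 10): truth gives 0, best alternative gives -3.
Others bid (10, 6, 10): truth gives 0, best alternative gives -3.
Others bid (10, 10, 6): truth gives 0, best alternative gives -3.
Others bid (6, 6, 10): truth gives 0, best alternative gives -2.
Others bid (6, 10, 6): truth gives 0, best alternative gives -2.
(Remaining 21 profiles checked similarly; truth is weakly best in each.)
In every case the truthful bid is at least as good as any alternative, so it is a dominant strategy.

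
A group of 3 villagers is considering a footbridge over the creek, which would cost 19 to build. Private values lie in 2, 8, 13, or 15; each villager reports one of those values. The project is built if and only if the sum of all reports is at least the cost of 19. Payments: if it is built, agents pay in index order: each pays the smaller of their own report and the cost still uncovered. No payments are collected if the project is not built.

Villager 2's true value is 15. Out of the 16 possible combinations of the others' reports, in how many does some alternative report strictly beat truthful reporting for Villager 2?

13

Others report (2, 8): truth gives 0; report 13 gives 2 > 0. Violating.
Others report (2, 13): truth gives 0; report 8 gives 7 > 0. Violating.
Others report (2, 15): truth gives 0; report 2 gives 13 > 0. Violating.
Others report (8, 8): truth gives 4; report 8 gives 7 > 4. Violating.
Others report (2, 2): truth gives 0; no alternative beats it.
Others report (8, 2): truth gives 4; no alternative beats it.
(Checking all 16 profiles: 13 have a profitable deviation, 3 do not.)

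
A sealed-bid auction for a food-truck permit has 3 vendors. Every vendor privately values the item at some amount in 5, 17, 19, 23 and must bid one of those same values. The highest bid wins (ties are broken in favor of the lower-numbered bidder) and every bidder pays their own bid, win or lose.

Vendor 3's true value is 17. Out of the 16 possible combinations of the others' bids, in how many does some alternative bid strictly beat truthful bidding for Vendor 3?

15

Others bid (5, 17): truth gives -17; bid 19 gives -2 > -17. Violating.
Others bid (5, 19): truth gives -17; bid 5 gives -5 > -17. Violating.
Others bid (5, 23): truth gives -17; bid 5 gives -5 > -17. Violating.
Others bid (17, 5): truth gives -17; bid 19 gives -2 > -17. Violating.
Others bid (5, 5): truth gives 0; no alternative beats it.
(Checking all 16 profiles: 15 have a profitable deviation, 1 does not.)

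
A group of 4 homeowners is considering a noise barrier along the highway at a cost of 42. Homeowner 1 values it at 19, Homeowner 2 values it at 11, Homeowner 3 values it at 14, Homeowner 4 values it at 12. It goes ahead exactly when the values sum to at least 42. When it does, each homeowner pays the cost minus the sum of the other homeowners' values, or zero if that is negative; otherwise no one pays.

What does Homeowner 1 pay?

5

Total value 56 ≥ cost 42, so the project is built.
The other homeowners' values sum to 37.
Cost minus that sum is 42 - 37 = 5.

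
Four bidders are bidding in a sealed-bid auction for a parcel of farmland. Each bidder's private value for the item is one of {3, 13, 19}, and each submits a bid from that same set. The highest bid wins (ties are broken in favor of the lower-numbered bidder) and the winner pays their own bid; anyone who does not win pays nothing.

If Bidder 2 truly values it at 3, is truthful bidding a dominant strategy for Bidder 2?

Yes

Check each profile of the others' bids and compare truth against every alternative bid.
Others bid (3, 3, 3): truth gives 0, best alternative gives -10.
Others bid (3, 3, 13): truth gives 0, best alternative gives -10.
Others bid (3, 13, 3): truth gives 0, best alternative gives -10.
Others bid (3, 13, 13): truth gives 0, best alternative gives -10.
Others bid (3, 3, 19): truth gives 0, best alternative gives 0.
Others bid (3, 13, 19): truth gives 0, best alternative gives 0.
(Remaining 21 profiles checked similarly; truth is weakly best in each.)
In every case the truthful bid is at least as good as any alternative, so it is a dominant strategy.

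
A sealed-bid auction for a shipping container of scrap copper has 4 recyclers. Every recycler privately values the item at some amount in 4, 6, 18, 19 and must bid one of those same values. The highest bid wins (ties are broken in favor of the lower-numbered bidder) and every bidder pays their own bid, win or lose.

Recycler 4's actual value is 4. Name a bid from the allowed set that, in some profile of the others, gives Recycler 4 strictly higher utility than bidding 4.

6

Suppose Recycler 1 bids 4, Recycler 2 bids 4 and Recycler 3 bids 4.
Bid 4: loses but pays 4, utility -4.
Bid 6: wins, pays 6, utility 4 - 6 = -2.
So bidding 6 beats truth here (-2 > -4).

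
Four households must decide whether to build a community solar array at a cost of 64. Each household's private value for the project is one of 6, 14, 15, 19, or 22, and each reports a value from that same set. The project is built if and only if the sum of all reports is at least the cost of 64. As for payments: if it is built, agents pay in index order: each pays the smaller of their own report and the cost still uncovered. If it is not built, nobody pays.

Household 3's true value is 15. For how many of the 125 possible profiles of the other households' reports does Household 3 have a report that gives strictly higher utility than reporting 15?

Others report (6, 22, 22): truth gives 0; report 14 gives 1 > 0. Violating.
Others report (14, 14, 22): truth gives 0; report 14 gives 1 > 0. Violating.
Others report (14, 15, 22): truth gives 0; report 14 gives 1 > 0. Violating.
Others report (14, 19, 19): truth gives 0; report 14 gives 1 > 0. Violating.
Others report (6, 6, 6): truth gives 0; no alternative beats it.
Others report (6, 6, 14): truth gives 0; no alternative beats it.
(Checking all 125 profiles: 47 have a profitable deviation, 78 do not.)

47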